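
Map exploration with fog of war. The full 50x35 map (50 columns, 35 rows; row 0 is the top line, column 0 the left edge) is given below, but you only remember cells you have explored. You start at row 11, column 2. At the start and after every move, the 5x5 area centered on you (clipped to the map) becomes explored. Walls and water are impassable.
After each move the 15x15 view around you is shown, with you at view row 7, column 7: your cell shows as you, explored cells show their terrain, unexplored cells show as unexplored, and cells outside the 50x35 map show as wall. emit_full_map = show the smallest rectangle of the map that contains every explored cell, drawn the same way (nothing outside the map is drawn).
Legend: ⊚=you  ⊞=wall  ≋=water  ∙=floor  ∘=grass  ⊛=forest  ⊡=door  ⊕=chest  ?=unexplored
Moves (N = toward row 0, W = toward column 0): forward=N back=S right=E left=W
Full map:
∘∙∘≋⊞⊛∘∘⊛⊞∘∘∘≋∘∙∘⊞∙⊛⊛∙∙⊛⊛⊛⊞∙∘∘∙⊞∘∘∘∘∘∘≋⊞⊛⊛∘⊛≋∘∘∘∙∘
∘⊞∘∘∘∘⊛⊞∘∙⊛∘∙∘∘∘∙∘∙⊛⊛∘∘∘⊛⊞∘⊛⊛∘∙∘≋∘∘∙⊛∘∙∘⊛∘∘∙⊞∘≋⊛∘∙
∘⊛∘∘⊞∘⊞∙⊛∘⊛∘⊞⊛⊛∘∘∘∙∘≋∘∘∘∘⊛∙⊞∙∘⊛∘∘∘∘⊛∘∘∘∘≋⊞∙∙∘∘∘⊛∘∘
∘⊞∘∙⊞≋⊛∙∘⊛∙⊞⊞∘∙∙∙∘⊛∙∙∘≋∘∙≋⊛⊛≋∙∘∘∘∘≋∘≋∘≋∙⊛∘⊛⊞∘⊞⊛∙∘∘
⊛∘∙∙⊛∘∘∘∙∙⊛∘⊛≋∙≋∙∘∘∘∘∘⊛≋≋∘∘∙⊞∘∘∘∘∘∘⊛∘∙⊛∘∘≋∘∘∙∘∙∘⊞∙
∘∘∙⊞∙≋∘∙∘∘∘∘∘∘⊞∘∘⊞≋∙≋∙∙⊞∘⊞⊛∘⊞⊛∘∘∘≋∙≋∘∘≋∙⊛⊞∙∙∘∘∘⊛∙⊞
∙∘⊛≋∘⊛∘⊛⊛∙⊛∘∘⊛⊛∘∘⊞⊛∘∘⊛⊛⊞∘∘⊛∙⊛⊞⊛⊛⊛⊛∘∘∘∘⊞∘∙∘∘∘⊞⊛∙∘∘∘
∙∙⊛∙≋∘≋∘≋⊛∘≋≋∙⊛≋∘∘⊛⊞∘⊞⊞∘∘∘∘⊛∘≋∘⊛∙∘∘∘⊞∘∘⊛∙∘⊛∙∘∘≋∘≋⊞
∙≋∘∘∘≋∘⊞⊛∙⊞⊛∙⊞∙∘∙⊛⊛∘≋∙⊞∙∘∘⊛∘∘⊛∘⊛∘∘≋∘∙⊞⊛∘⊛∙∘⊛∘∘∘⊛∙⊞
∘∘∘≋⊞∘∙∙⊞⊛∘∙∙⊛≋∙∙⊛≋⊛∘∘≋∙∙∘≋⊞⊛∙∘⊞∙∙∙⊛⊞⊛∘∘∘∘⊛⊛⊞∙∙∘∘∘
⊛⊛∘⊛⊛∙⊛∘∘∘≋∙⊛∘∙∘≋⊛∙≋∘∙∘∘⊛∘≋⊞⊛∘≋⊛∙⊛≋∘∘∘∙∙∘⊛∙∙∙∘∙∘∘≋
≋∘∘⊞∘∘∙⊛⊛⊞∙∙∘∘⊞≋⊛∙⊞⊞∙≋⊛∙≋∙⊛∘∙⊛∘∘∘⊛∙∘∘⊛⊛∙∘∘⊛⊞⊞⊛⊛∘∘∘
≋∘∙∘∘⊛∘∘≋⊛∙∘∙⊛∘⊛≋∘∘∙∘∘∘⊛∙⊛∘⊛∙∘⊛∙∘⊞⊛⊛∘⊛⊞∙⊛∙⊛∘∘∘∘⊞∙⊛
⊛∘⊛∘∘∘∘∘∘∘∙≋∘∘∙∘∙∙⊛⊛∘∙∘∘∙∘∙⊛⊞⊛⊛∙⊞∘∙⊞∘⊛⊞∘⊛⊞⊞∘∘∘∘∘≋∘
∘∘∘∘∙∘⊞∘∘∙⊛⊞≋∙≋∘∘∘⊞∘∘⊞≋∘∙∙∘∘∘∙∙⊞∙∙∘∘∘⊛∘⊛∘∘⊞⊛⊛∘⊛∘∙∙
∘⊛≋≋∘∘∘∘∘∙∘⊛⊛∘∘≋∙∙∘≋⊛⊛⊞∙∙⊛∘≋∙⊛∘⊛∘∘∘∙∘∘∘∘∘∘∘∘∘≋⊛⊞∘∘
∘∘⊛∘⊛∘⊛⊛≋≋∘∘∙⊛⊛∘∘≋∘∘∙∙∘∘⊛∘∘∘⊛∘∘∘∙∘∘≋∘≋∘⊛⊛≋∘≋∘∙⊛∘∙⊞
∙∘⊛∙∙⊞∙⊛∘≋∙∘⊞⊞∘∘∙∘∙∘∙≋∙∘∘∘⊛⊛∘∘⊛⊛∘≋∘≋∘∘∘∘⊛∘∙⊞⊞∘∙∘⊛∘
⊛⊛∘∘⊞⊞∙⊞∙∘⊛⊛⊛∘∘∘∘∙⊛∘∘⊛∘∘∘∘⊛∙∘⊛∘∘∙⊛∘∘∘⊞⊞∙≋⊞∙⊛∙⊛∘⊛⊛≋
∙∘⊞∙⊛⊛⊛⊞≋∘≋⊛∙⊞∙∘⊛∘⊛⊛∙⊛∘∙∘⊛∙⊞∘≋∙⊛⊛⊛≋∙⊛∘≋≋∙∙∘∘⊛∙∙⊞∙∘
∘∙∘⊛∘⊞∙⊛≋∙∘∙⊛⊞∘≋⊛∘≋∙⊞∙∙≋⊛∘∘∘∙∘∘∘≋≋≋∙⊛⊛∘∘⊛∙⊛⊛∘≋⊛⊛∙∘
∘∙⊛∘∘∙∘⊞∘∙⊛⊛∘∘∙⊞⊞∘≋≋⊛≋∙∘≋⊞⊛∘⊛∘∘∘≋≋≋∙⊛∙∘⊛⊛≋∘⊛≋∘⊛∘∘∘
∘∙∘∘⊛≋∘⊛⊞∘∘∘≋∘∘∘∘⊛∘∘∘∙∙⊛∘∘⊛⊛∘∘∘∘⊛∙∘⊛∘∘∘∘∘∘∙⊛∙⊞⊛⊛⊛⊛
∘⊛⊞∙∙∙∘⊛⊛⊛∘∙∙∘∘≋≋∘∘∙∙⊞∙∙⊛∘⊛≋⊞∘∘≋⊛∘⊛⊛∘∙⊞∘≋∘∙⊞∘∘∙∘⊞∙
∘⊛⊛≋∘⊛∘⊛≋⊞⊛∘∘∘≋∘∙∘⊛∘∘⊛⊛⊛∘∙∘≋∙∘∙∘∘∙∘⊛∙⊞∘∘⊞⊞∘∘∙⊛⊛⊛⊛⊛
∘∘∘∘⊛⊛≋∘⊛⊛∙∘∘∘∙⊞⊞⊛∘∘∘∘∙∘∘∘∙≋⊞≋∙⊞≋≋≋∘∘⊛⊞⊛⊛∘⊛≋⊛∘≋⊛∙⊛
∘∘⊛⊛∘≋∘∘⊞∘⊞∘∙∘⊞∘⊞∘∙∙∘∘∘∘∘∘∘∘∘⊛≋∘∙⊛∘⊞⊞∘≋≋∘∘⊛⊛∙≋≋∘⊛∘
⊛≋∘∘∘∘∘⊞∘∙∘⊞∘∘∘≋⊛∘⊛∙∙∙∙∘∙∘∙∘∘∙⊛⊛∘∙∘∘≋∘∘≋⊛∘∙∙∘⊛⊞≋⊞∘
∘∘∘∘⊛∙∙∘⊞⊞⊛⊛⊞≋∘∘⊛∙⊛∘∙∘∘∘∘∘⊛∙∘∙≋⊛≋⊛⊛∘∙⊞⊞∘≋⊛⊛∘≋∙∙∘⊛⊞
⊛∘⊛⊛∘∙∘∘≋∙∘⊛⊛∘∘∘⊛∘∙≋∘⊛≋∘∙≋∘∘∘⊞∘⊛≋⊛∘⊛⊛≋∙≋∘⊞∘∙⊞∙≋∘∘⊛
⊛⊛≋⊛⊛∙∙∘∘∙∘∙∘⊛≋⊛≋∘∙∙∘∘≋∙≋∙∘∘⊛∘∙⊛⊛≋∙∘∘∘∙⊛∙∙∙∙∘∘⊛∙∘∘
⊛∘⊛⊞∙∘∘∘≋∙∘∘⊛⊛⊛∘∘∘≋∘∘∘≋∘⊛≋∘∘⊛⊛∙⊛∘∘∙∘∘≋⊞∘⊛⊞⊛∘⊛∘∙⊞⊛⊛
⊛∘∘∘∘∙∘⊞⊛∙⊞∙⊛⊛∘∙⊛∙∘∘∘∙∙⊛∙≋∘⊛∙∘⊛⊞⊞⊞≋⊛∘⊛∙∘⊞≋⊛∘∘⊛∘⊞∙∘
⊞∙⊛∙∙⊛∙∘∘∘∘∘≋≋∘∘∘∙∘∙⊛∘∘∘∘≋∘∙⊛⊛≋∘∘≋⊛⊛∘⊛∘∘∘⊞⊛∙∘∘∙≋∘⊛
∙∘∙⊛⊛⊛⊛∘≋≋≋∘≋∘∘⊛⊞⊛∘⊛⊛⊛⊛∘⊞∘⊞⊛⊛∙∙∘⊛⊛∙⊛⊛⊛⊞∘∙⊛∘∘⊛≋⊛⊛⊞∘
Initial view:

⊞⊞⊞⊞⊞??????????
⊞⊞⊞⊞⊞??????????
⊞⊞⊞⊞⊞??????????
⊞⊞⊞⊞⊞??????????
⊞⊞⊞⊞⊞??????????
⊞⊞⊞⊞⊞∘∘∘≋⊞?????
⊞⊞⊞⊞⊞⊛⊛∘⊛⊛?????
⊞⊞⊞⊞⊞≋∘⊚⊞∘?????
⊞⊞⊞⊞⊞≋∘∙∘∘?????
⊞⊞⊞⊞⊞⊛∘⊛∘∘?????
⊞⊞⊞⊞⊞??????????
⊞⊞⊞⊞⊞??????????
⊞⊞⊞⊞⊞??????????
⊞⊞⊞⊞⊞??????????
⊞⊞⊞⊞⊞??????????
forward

⊞⊞⊞⊞⊞??????????
⊞⊞⊞⊞⊞??????????
⊞⊞⊞⊞⊞??????????
⊞⊞⊞⊞⊞??????????
⊞⊞⊞⊞⊞??????????
⊞⊞⊞⊞⊞∙≋∘∘∘?????
⊞⊞⊞⊞⊞∘∘∘≋⊞?????
⊞⊞⊞⊞⊞⊛⊛⊚⊛⊛?????
⊞⊞⊞⊞⊞≋∘∘⊞∘?????
⊞⊞⊞⊞⊞≋∘∙∘∘?????
⊞⊞⊞⊞⊞⊛∘⊛∘∘?????
⊞⊞⊞⊞⊞??????????
⊞⊞⊞⊞⊞??????????
⊞⊞⊞⊞⊞??????????
⊞⊞⊞⊞⊞??????????

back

⊞⊞⊞⊞⊞??????????
⊞⊞⊞⊞⊞??????????
⊞⊞⊞⊞⊞??????????
⊞⊞⊞⊞⊞??????????
⊞⊞⊞⊞⊞∙≋∘∘∘?????
⊞⊞⊞⊞⊞∘∘∘≋⊞?????
⊞⊞⊞⊞⊞⊛⊛∘⊛⊛?????
⊞⊞⊞⊞⊞≋∘⊚⊞∘?????
⊞⊞⊞⊞⊞≋∘∙∘∘?????
⊞⊞⊞⊞⊞⊛∘⊛∘∘?????
⊞⊞⊞⊞⊞??????????
⊞⊞⊞⊞⊞??????????
⊞⊞⊞⊞⊞??????????
⊞⊞⊞⊞⊞??????????
⊞⊞⊞⊞⊞??????????

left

⊞⊞⊞⊞⊞⊞?????????
⊞⊞⊞⊞⊞⊞?????????
⊞⊞⊞⊞⊞⊞?????????
⊞⊞⊞⊞⊞⊞?????????
⊞⊞⊞⊞⊞⊞∙≋∘∘∘????
⊞⊞⊞⊞⊞⊞∘∘∘≋⊞????
⊞⊞⊞⊞⊞⊞⊛⊛∘⊛⊛????
⊞⊞⊞⊞⊞⊞≋⊚∘⊞∘????
⊞⊞⊞⊞⊞⊞≋∘∙∘∘????
⊞⊞⊞⊞⊞⊞⊛∘⊛∘∘????
⊞⊞⊞⊞⊞⊞?????????
⊞⊞⊞⊞⊞⊞?????????
⊞⊞⊞⊞⊞⊞?????????
⊞⊞⊞⊞⊞⊞?????????
⊞⊞⊞⊞⊞⊞?????????

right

⊞⊞⊞⊞⊞??????????
⊞⊞⊞⊞⊞??????????
⊞⊞⊞⊞⊞??????????
⊞⊞⊞⊞⊞??????????
⊞⊞⊞⊞⊞∙≋∘∘∘?????
⊞⊞⊞⊞⊞∘∘∘≋⊞?????
⊞⊞⊞⊞⊞⊛⊛∘⊛⊛?????
⊞⊞⊞⊞⊞≋∘⊚⊞∘?????
⊞⊞⊞⊞⊞≋∘∙∘∘?????
⊞⊞⊞⊞⊞⊛∘⊛∘∘?????
⊞⊞⊞⊞⊞??????????
⊞⊞⊞⊞⊞??????????
⊞⊞⊞⊞⊞??????????
⊞⊞⊞⊞⊞??????????
⊞⊞⊞⊞⊞??????????

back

⊞⊞⊞⊞⊞??????????
⊞⊞⊞⊞⊞??????????
⊞⊞⊞⊞⊞??????????
⊞⊞⊞⊞⊞∙≋∘∘∘?????
⊞⊞⊞⊞⊞∘∘∘≋⊞?????
⊞⊞⊞⊞⊞⊛⊛∘⊛⊛?????
⊞⊞⊞⊞⊞≋∘∘⊞∘?????
⊞⊞⊞⊞⊞≋∘⊚∘∘?????
⊞⊞⊞⊞⊞⊛∘⊛∘∘?????
⊞⊞⊞⊞⊞∘∘∘∘∙?????
⊞⊞⊞⊞⊞??????????
⊞⊞⊞⊞⊞??????????
⊞⊞⊞⊞⊞??????????
⊞⊞⊞⊞⊞??????????
⊞⊞⊞⊞⊞??????????

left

⊞⊞⊞⊞⊞⊞?????????
⊞⊞⊞⊞⊞⊞?????????
⊞⊞⊞⊞⊞⊞?????????
⊞⊞⊞⊞⊞⊞∙≋∘∘∘????
⊞⊞⊞⊞⊞⊞∘∘∘≋⊞????
⊞⊞⊞⊞⊞⊞⊛⊛∘⊛⊛????
⊞⊞⊞⊞⊞⊞≋∘∘⊞∘????
⊞⊞⊞⊞⊞⊞≋⊚∙∘∘????
⊞⊞⊞⊞⊞⊞⊛∘⊛∘∘????
⊞⊞⊞⊞⊞⊞∘∘∘∘∙????
⊞⊞⊞⊞⊞⊞?????????
⊞⊞⊞⊞⊞⊞?????????
⊞⊞⊞⊞⊞⊞?????????
⊞⊞⊞⊞⊞⊞?????????
⊞⊞⊞⊞⊞⊞?????????

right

⊞⊞⊞⊞⊞??????????
⊞⊞⊞⊞⊞??????????
⊞⊞⊞⊞⊞??????????
⊞⊞⊞⊞⊞∙≋∘∘∘?????
⊞⊞⊞⊞⊞∘∘∘≋⊞?????
⊞⊞⊞⊞⊞⊛⊛∘⊛⊛?????
⊞⊞⊞⊞⊞≋∘∘⊞∘?????
⊞⊞⊞⊞⊞≋∘⊚∘∘?????
⊞⊞⊞⊞⊞⊛∘⊛∘∘?????
⊞⊞⊞⊞⊞∘∘∘∘∙?????
⊞⊞⊞⊞⊞??????????
⊞⊞⊞⊞⊞??????????
⊞⊞⊞⊞⊞??????????
⊞⊞⊞⊞⊞??????????
⊞⊞⊞⊞⊞??????????

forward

⊞⊞⊞⊞⊞??????????
⊞⊞⊞⊞⊞??????????
⊞⊞⊞⊞⊞??????????
⊞⊞⊞⊞⊞??????????
⊞⊞⊞⊞⊞∙≋∘∘∘?????
⊞⊞⊞⊞⊞∘∘∘≋⊞?????
⊞⊞⊞⊞⊞⊛⊛∘⊛⊛?????
⊞⊞⊞⊞⊞≋∘⊚⊞∘?????
⊞⊞⊞⊞⊞≋∘∙∘∘?????
⊞⊞⊞⊞⊞⊛∘⊛∘∘?????
⊞⊞⊞⊞⊞∘∘∘∘∙?????
⊞⊞⊞⊞⊞??????????
⊞⊞⊞⊞⊞??????????
⊞⊞⊞⊞⊞??????????
⊞⊞⊞⊞⊞??????????

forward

⊞⊞⊞⊞⊞??????????
⊞⊞⊞⊞⊞??????????
⊞⊞⊞⊞⊞??????????
⊞⊞⊞⊞⊞??????????
⊞⊞⊞⊞⊞??????????
⊞⊞⊞⊞⊞∙≋∘∘∘?????
⊞⊞⊞⊞⊞∘∘∘≋⊞?????
⊞⊞⊞⊞⊞⊛⊛⊚⊛⊛?????
⊞⊞⊞⊞⊞≋∘∘⊞∘?????
⊞⊞⊞⊞⊞≋∘∙∘∘?????
⊞⊞⊞⊞⊞⊛∘⊛∘∘?????
⊞⊞⊞⊞⊞∘∘∘∘∙?????
⊞⊞⊞⊞⊞??????????
⊞⊞⊞⊞⊞??????????
⊞⊞⊞⊞⊞??????????

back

⊞⊞⊞⊞⊞??????????
⊞⊞⊞⊞⊞??????????
⊞⊞⊞⊞⊞??????????
⊞⊞⊞⊞⊞??????????
⊞⊞⊞⊞⊞∙≋∘∘∘?????
⊞⊞⊞⊞⊞∘∘∘≋⊞?????
⊞⊞⊞⊞⊞⊛⊛∘⊛⊛?????
⊞⊞⊞⊞⊞≋∘⊚⊞∘?????
⊞⊞⊞⊞⊞≋∘∙∘∘?????
⊞⊞⊞⊞⊞⊛∘⊛∘∘?????
⊞⊞⊞⊞⊞∘∘∘∘∙?????
⊞⊞⊞⊞⊞??????????
⊞⊞⊞⊞⊞??????????
⊞⊞⊞⊞⊞??????????
⊞⊞⊞⊞⊞??????????


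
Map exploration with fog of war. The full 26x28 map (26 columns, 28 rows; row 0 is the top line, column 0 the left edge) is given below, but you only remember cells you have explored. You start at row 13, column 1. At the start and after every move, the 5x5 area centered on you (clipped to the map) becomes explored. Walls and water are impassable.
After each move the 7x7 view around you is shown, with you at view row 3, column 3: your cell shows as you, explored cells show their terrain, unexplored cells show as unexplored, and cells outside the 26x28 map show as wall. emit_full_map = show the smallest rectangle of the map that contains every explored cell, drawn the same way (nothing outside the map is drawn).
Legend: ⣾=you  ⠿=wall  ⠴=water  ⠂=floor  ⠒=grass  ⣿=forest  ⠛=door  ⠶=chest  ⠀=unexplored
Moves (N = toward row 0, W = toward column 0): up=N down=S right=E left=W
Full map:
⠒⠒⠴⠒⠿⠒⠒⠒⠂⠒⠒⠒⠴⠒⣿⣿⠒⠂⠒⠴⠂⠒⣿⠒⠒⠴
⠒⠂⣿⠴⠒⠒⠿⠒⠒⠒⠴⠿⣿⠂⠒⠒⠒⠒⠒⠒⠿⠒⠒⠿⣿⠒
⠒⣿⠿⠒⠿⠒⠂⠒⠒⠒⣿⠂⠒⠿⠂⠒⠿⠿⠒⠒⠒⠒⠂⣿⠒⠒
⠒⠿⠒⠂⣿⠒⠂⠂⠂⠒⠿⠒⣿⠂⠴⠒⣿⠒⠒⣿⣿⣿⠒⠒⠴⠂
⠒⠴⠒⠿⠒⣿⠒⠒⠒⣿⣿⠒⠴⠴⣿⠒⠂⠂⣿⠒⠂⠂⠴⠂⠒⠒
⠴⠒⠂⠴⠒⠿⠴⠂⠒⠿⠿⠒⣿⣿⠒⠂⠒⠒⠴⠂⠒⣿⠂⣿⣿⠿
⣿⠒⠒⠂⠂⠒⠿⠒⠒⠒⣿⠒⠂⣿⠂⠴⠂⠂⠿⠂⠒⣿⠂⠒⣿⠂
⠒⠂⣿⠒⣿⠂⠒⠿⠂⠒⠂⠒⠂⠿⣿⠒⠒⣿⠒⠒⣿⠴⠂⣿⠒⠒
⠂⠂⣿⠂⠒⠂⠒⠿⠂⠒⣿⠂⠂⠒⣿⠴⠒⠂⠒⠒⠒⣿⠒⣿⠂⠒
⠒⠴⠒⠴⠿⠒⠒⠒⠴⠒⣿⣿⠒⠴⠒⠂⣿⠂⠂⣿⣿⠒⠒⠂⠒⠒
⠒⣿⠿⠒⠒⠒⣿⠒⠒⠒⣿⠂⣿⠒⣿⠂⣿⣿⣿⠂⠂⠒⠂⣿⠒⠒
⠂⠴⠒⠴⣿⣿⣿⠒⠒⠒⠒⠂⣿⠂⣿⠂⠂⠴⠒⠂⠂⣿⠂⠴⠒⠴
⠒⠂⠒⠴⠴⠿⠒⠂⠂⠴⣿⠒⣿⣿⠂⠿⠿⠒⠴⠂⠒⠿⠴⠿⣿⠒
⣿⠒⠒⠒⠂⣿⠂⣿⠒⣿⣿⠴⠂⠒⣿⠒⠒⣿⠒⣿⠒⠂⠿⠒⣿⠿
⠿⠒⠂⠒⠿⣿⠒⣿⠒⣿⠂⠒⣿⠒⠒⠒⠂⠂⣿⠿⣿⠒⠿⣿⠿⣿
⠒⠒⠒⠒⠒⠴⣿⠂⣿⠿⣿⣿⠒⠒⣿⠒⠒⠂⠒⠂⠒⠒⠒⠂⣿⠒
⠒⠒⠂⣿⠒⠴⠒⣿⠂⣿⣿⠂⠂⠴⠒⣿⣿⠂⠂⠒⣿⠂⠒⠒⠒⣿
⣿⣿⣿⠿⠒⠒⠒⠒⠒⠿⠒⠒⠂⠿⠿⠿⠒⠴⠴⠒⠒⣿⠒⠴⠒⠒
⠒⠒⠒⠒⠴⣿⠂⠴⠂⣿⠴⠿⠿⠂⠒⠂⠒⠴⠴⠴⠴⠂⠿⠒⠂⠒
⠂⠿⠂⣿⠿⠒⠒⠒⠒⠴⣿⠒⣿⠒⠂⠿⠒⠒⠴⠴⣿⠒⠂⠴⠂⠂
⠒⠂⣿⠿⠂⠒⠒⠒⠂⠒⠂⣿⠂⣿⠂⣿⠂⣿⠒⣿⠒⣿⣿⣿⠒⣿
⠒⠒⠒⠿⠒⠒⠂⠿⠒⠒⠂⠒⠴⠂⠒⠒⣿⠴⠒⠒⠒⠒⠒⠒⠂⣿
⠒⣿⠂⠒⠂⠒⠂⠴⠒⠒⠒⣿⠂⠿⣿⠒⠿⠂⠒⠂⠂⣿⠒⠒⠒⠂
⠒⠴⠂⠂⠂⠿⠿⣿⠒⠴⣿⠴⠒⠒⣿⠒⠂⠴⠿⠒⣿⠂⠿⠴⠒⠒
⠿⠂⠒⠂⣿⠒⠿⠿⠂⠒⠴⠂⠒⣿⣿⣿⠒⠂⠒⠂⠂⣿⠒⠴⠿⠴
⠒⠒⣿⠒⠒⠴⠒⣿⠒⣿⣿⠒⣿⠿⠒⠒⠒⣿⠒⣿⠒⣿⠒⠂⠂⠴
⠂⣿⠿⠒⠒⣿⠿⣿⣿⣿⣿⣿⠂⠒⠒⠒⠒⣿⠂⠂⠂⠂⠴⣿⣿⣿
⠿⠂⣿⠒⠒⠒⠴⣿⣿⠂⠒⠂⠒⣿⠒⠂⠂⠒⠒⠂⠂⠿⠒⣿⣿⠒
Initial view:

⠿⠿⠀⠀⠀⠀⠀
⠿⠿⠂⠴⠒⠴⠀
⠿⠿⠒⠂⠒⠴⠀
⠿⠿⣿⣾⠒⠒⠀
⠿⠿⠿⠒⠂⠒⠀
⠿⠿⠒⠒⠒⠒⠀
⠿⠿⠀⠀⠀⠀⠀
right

⠿⠀⠀⠀⠀⠀⠀
⠿⠂⠴⠒⠴⣿⠀
⠿⠒⠂⠒⠴⠴⠀
⠿⣿⠒⣾⠒⠂⠀
⠿⠿⠒⠂⠒⠿⠀
⠿⠒⠒⠒⠒⠒⠀
⠿⠀⠀⠀⠀⠀⠀

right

⠀⠀⠀⠀⠀⠀⠀
⠂⠴⠒⠴⣿⣿⠀
⠒⠂⠒⠴⠴⠿⠀
⣿⠒⠒⣾⠂⣿⠀
⠿⠒⠂⠒⠿⣿⠀
⠒⠒⠒⠒⠒⠴⠀
⠀⠀⠀⠀⠀⠀⠀

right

⠀⠀⠀⠀⠀⠀⠀
⠴⠒⠴⣿⣿⣿⠀
⠂⠒⠴⠴⠿⠒⠀
⠒⠒⠒⣾⣿⠂⠀
⠒⠂⠒⠿⣿⠒⠀
⠒⠒⠒⠒⠴⣿⠀
⠀⠀⠀⠀⠀⠀⠀

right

⠀⠀⠀⠀⠀⠀⠀
⠒⠴⣿⣿⣿⠒⠀
⠒⠴⠴⠿⠒⠂⠀
⠒⠒⠂⣾⠂⣿⠀
⠂⠒⠿⣿⠒⣿⠀
⠒⠒⠒⠴⣿⠂⠀
⠀⠀⠀⠀⠀⠀⠀

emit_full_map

⠂⠴⠒⠴⣿⣿⣿⠒
⠒⠂⠒⠴⠴⠿⠒⠂
⣿⠒⠒⠒⠂⣾⠂⣿
⠿⠒⠂⠒⠿⣿⠒⣿
⠒⠒⠒⠒⠒⠴⣿⠂

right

⠀⠀⠀⠀⠀⠀⠀
⠴⣿⣿⣿⠒⠒⠀
⠴⠴⠿⠒⠂⠂⠀
⠒⠂⣿⣾⣿⠒⠀
⠒⠿⣿⠒⣿⠒⠀
⠒⠒⠴⣿⠂⣿⠀
⠀⠀⠀⠀⠀⠀⠀

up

⠀⠀⠀⠀⠀⠀⠀
⠀⠒⠒⣿⠒⠒⠀
⠴⣿⣿⣿⠒⠒⠀
⠴⠴⠿⣾⠂⠂⠀
⠒⠂⣿⠂⣿⠒⠀
⠒⠿⣿⠒⣿⠒⠀
⠒⠒⠴⣿⠂⣿⠀

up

⠀⠀⠀⠀⠀⠀⠀
⠀⠿⠒⠒⠒⠴⠀
⠀⠒⠒⣿⠒⠒⠀
⠴⣿⣿⣾⠒⠒⠀
⠴⠴⠿⠒⠂⠂⠀
⠒⠂⣿⠂⣿⠒⠀
⠒⠿⣿⠒⣿⠒⠀

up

⠀⠀⠀⠀⠀⠀⠀
⠀⠒⠂⠒⠿⠂⠀
⠀⠿⠒⠒⠒⠴⠀
⠀⠒⠒⣾⠒⠒⠀
⠴⣿⣿⣿⠒⠒⠀
⠴⠴⠿⠒⠂⠂⠀
⠒⠂⣿⠂⣿⠒⠀

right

⠀⠀⠀⠀⠀⠀⠀
⠒⠂⠒⠿⠂⠒⠀
⠿⠒⠒⠒⠴⠒⠀
⠒⠒⣿⣾⠒⠒⠀
⣿⣿⣿⠒⠒⠒⠀
⠴⠿⠒⠂⠂⠴⠀
⠂⣿⠂⣿⠒⠀⠀

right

⠀⠀⠀⠀⠀⠀⠀
⠂⠒⠿⠂⠒⣿⠀
⠒⠒⠒⠴⠒⣿⠀
⠒⣿⠒⣾⠒⣿⠀
⣿⣿⠒⠒⠒⠒⠀
⠿⠒⠂⠂⠴⣿⠀
⣿⠂⣿⠒⠀⠀⠀

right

⠀⠀⠀⠀⠀⠀⠀
⠒⠿⠂⠒⣿⠂⠀
⠒⠒⠴⠒⣿⣿⠀
⣿⠒⠒⣾⣿⠂⠀
⣿⠒⠒⠒⠒⠂⠀
⠒⠂⠂⠴⣿⠒⠀
⠂⣿⠒⠀⠀⠀⠀

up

⠀⠀⠀⠀⠀⠀⠀
⠀⠿⠂⠒⠂⠒⠀
⠒⠿⠂⠒⣿⠂⠀
⠒⠒⠴⣾⣿⣿⠀
⣿⠒⠒⠒⣿⠂⠀
⣿⠒⠒⠒⠒⠂⠀
⠒⠂⠂⠴⣿⠒⠀

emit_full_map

⠀⠀⠀⠀⠀⠀⠀⠿⠂⠒⠂⠒
⠀⠀⠀⠀⠒⠂⠒⠿⠂⠒⣿⠂
⠀⠀⠀⠀⠿⠒⠒⠒⠴⣾⣿⣿
⠀⠀⠀⠀⠒⠒⣿⠒⠒⠒⣿⠂
⠂⠴⠒⠴⣿⣿⣿⠒⠒⠒⠒⠂
⠒⠂⠒⠴⠴⠿⠒⠂⠂⠴⣿⠒
⣿⠒⠒⠒⠂⣿⠂⣿⠒⠀⠀⠀
⠿⠒⠂⠒⠿⣿⠒⣿⠒⠀⠀⠀
⠒⠒⠒⠒⠒⠴⣿⠂⣿⠀⠀⠀

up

⠀⠀⠀⠀⠀⠀⠀
⠀⠒⠒⠒⣿⠒⠀
⠀⠿⠂⠒⠂⠒⠀
⠒⠿⠂⣾⣿⠂⠀
⠒⠒⠴⠒⣿⣿⠀
⣿⠒⠒⠒⣿⠂⠀
⣿⠒⠒⠒⠒⠂⠀

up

⠀⠀⠀⠀⠀⠀⠀
⠀⠂⠒⠿⠿⠒⠀
⠀⠒⠒⠒⣿⠒⠀
⠀⠿⠂⣾⠂⠒⠀
⠒⠿⠂⠒⣿⠂⠀
⠒⠒⠴⠒⣿⣿⠀
⣿⠒⠒⠒⣿⠂⠀

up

⠀⠀⠀⠀⠀⠀⠀
⠀⠒⠒⣿⣿⠒⠀
⠀⠂⠒⠿⠿⠒⠀
⠀⠒⠒⣾⣿⠒⠀
⠀⠿⠂⠒⠂⠒⠀
⠒⠿⠂⠒⣿⠂⠀
⠒⠒⠴⠒⣿⣿⠀

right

⠀⠀⠀⠀⠀⠀⠀
⠒⠒⣿⣿⠒⠴⠀
⠂⠒⠿⠿⠒⣿⠀
⠒⠒⠒⣾⠒⠂⠀
⠿⠂⠒⠂⠒⠂⠀
⠿⠂⠒⣿⠂⠂⠀
⠒⠴⠒⣿⣿⠀⠀

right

⠀⠀⠀⠀⠀⠀⠀
⠒⣿⣿⠒⠴⠴⠀
⠒⠿⠿⠒⣿⣿⠀
⠒⠒⣿⣾⠂⣿⠀
⠂⠒⠂⠒⠂⠿⠀
⠂⠒⣿⠂⠂⠒⠀
⠴⠒⣿⣿⠀⠀⠀

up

⠀⠀⠀⠀⠀⠀⠀
⠀⠒⠿⠒⣿⠂⠀
⠒⣿⣿⠒⠴⠴⠀
⠒⠿⠿⣾⣿⣿⠀
⠒⠒⣿⠒⠂⣿⠀
⠂⠒⠂⠒⠂⠿⠀
⠂⠒⣿⠂⠂⠒⠀

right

⠀⠀⠀⠀⠀⠀⠀
⠒⠿⠒⣿⠂⠴⠀
⣿⣿⠒⠴⠴⣿⠀
⠿⠿⠒⣾⣿⠒⠀
⠒⣿⠒⠂⣿⠂⠀
⠒⠂⠒⠂⠿⣿⠀
⠒⣿⠂⠂⠒⠀⠀

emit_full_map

⠀⠀⠀⠀⠀⠀⠀⠀⠀⠒⠿⠒⣿⠂⠴
⠀⠀⠀⠀⠀⠀⠀⠒⠒⣿⣿⠒⠴⠴⣿
⠀⠀⠀⠀⠀⠀⠀⠂⠒⠿⠿⠒⣾⣿⠒
⠀⠀⠀⠀⠀⠀⠀⠒⠒⠒⣿⠒⠂⣿⠂
⠀⠀⠀⠀⠀⠀⠀⠿⠂⠒⠂⠒⠂⠿⣿
⠀⠀⠀⠀⠒⠂⠒⠿⠂⠒⣿⠂⠂⠒⠀
⠀⠀⠀⠀⠿⠒⠒⠒⠴⠒⣿⣿⠀⠀⠀
⠀⠀⠀⠀⠒⠒⣿⠒⠒⠒⣿⠂⠀⠀⠀
⠂⠴⠒⠴⣿⣿⣿⠒⠒⠒⠒⠂⠀⠀⠀
⠒⠂⠒⠴⠴⠿⠒⠂⠂⠴⣿⠒⠀⠀⠀
⣿⠒⠒⠒⠂⣿⠂⣿⠒⠀⠀⠀⠀⠀⠀
⠿⠒⠂⠒⠿⣿⠒⣿⠒⠀⠀⠀⠀⠀⠀
⠒⠒⠒⠒⠒⠴⣿⠂⣿⠀⠀⠀⠀⠀⠀

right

⠀⠀⠀⠀⠀⠀⠀
⠿⠒⣿⠂⠴⠒⠀
⣿⠒⠴⠴⣿⠒⠀
⠿⠒⣿⣾⠒⠂⠀
⣿⠒⠂⣿⠂⠴⠀
⠂⠒⠂⠿⣿⠒⠀
⣿⠂⠂⠒⠀⠀⠀

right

⠀⠀⠀⠀⠀⠀⠀
⠒⣿⠂⠴⠒⣿⠀
⠒⠴⠴⣿⠒⠂⠀
⠒⣿⣿⣾⠂⠒⠀
⠒⠂⣿⠂⠴⠂⠀
⠒⠂⠿⣿⠒⠒⠀
⠂⠂⠒⠀⠀⠀⠀

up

⠀⠀⠀⠀⠀⠀⠀
⠀⠒⠿⠂⠒⠿⠀
⠒⣿⠂⠴⠒⣿⠀
⠒⠴⠴⣾⠒⠂⠀
⠒⣿⣿⠒⠂⠒⠀
⠒⠂⣿⠂⠴⠂⠀
⠒⠂⠿⣿⠒⠒⠀

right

⠀⠀⠀⠀⠀⠀⠀
⠒⠿⠂⠒⠿⠿⠀
⣿⠂⠴⠒⣿⠒⠀
⠴⠴⣿⣾⠂⠂⠀
⣿⣿⠒⠂⠒⠒⠀
⠂⣿⠂⠴⠂⠂⠀
⠂⠿⣿⠒⠒⠀⠀

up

⠀⠀⠀⠀⠀⠀⠀
⠀⠂⠒⠒⠒⠒⠀
⠒⠿⠂⠒⠿⠿⠀
⣿⠂⠴⣾⣿⠒⠀
⠴⠴⣿⠒⠂⠂⠀
⣿⣿⠒⠂⠒⠒⠀
⠂⣿⠂⠴⠂⠂⠀

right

⠀⠀⠀⠀⠀⠀⠀
⠂⠒⠒⠒⠒⠒⠀
⠿⠂⠒⠿⠿⠒⠀
⠂⠴⠒⣾⠒⠒⠀
⠴⣿⠒⠂⠂⣿⠀
⣿⠒⠂⠒⠒⠴⠀
⣿⠂⠴⠂⠂⠀⠀

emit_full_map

⠀⠀⠀⠀⠀⠀⠀⠀⠀⠀⠀⠀⠀⠂⠒⠒⠒⠒⠒
⠀⠀⠀⠀⠀⠀⠀⠀⠀⠀⠀⠀⠒⠿⠂⠒⠿⠿⠒
⠀⠀⠀⠀⠀⠀⠀⠀⠀⠒⠿⠒⣿⠂⠴⠒⣾⠒⠒
⠀⠀⠀⠀⠀⠀⠀⠒⠒⣿⣿⠒⠴⠴⣿⠒⠂⠂⣿
⠀⠀⠀⠀⠀⠀⠀⠂⠒⠿⠿⠒⣿⣿⠒⠂⠒⠒⠴
⠀⠀⠀⠀⠀⠀⠀⠒⠒⠒⣿⠒⠂⣿⠂⠴⠂⠂⠀
⠀⠀⠀⠀⠀⠀⠀⠿⠂⠒⠂⠒⠂⠿⣿⠒⠒⠀⠀
⠀⠀⠀⠀⠒⠂⠒⠿⠂⠒⣿⠂⠂⠒⠀⠀⠀⠀⠀
⠀⠀⠀⠀⠿⠒⠒⠒⠴⠒⣿⣿⠀⠀⠀⠀⠀⠀⠀
⠀⠀⠀⠀⠒⠒⣿⠒⠒⠒⣿⠂⠀⠀⠀⠀⠀⠀⠀
⠂⠴⠒⠴⣿⣿⣿⠒⠒⠒⠒⠂⠀⠀⠀⠀⠀⠀⠀
⠒⠂⠒⠴⠴⠿⠒⠂⠂⠴⣿⠒⠀⠀⠀⠀⠀⠀⠀
⣿⠒⠒⠒⠂⣿⠂⣿⠒⠀⠀⠀⠀⠀⠀⠀⠀⠀⠀
⠿⠒⠂⠒⠿⣿⠒⣿⠒⠀⠀⠀⠀⠀⠀⠀⠀⠀⠀
⠒⠒⠒⠒⠒⠴⣿⠂⣿⠀⠀⠀⠀⠀⠀⠀⠀⠀⠀

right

⠀⠀⠀⠀⠀⠀⠀
⠒⠒⠒⠒⠒⠒⠀
⠂⠒⠿⠿⠒⠒⠀
⠴⠒⣿⣾⠒⣿⠀
⣿⠒⠂⠂⣿⠒⠀
⠒⠂⠒⠒⠴⠂⠀
⠂⠴⠂⠂⠀⠀⠀

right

⠀⠀⠀⠀⠀⠀⠀
⠒⠒⠒⠒⠒⠿⠀
⠒⠿⠿⠒⠒⠒⠀
⠒⣿⠒⣾⣿⣿⠀
⠒⠂⠂⣿⠒⠂⠀
⠂⠒⠒⠴⠂⠒⠀
⠴⠂⠂⠀⠀⠀⠀

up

⠿⠿⠿⠿⠿⠿⠿
⠀⠒⠂⠒⠴⠂⠀
⠒⠒⠒⠒⠒⠿⠀
⠒⠿⠿⣾⠒⠒⠀
⠒⣿⠒⠒⣿⣿⠀
⠒⠂⠂⣿⠒⠂⠀
⠂⠒⠒⠴⠂⠒⠀

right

⠿⠿⠿⠿⠿⠿⠿
⠒⠂⠒⠴⠂⠒⠀
⠒⠒⠒⠒⠿⠒⠀
⠿⠿⠒⣾⠒⠒⠀
⣿⠒⠒⣿⣿⣿⠀
⠂⠂⣿⠒⠂⠂⠀
⠒⠒⠴⠂⠒⠀⠀

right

⠿⠿⠿⠿⠿⠿⠿
⠂⠒⠴⠂⠒⣿⠀
⠒⠒⠒⠿⠒⠒⠀
⠿⠒⠒⣾⠒⠂⠀
⠒⠒⣿⣿⣿⠒⠀
⠂⣿⠒⠂⠂⠴⠀
⠒⠴⠂⠒⠀⠀⠀

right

⠿⠿⠿⠿⠿⠿⠿
⠒⠴⠂⠒⣿⠒⠀
⠒⠒⠿⠒⠒⠿⠀
⠒⠒⠒⣾⠂⣿⠀
⠒⣿⣿⣿⠒⠒⠀
⣿⠒⠂⠂⠴⠂⠀
⠴⠂⠒⠀⠀⠀⠀

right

⠿⠿⠿⠿⠿⠿⠿
⠴⠂⠒⣿⠒⠒⠀
⠒⠿⠒⠒⠿⣿⠀
⠒⠒⠒⣾⣿⠒⠀
⣿⣿⣿⠒⠒⠴⠀
⠒⠂⠂⠴⠂⠒⠀
⠂⠒⠀⠀⠀⠀⠀

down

⠴⠂⠒⣿⠒⠒⠀
⠒⠿⠒⠒⠿⣿⠀
⠒⠒⠒⠂⣿⠒⠀
⣿⣿⣿⣾⠒⠴⠀
⠒⠂⠂⠴⠂⠒⠀
⠂⠒⣿⠂⣿⣿⠀
⠀⠀⠀⠀⠀⠀⠀

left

⠒⠴⠂⠒⣿⠒⠒
⠒⠒⠿⠒⠒⠿⣿
⠒⠒⠒⠒⠂⣿⠒
⠒⣿⣿⣾⠒⠒⠴
⣿⠒⠂⠂⠴⠂⠒
⠴⠂⠒⣿⠂⣿⣿
⠀⠀⠀⠀⠀⠀⠀

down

⠒⠒⠿⠒⠒⠿⣿
⠒⠒⠒⠒⠂⣿⠒
⠒⣿⣿⣿⠒⠒⠴
⣿⠒⠂⣾⠴⠂⠒
⠴⠂⠒⣿⠂⣿⣿
⠀⠂⠒⣿⠂⠒⠀
⠀⠀⠀⠀⠀⠀⠀

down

⠒⠒⠒⠒⠂⣿⠒
⠒⣿⣿⣿⠒⠒⠴
⣿⠒⠂⠂⠴⠂⠒
⠴⠂⠒⣾⠂⣿⣿
⠀⠂⠒⣿⠂⠒⠀
⠀⠒⣿⠴⠂⣿⠀
⠀⠀⠀⠀⠀⠀⠀

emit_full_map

⠀⠀⠀⠀⠀⠀⠀⠀⠀⠀⠀⠀⠀⠀⠀⠀⠒⠂⠒⠴⠂⠒⣿⠒⠒
⠀⠀⠀⠀⠀⠀⠀⠀⠀⠀⠀⠀⠀⠂⠒⠒⠒⠒⠒⠒⠿⠒⠒⠿⣿
⠀⠀⠀⠀⠀⠀⠀⠀⠀⠀⠀⠀⠒⠿⠂⠒⠿⠿⠒⠒⠒⠒⠂⣿⠒
⠀⠀⠀⠀⠀⠀⠀⠀⠀⠒⠿⠒⣿⠂⠴⠒⣿⠒⠒⣿⣿⣿⠒⠒⠴
⠀⠀⠀⠀⠀⠀⠀⠒⠒⣿⣿⠒⠴⠴⣿⠒⠂⠂⣿⠒⠂⠂⠴⠂⠒
⠀⠀⠀⠀⠀⠀⠀⠂⠒⠿⠿⠒⣿⣿⠒⠂⠒⠒⠴⠂⠒⣾⠂⣿⣿
⠀⠀⠀⠀⠀⠀⠀⠒⠒⠒⣿⠒⠂⣿⠂⠴⠂⠂⠀⠂⠒⣿⠂⠒⠀
⠀⠀⠀⠀⠀⠀⠀⠿⠂⠒⠂⠒⠂⠿⣿⠒⠒⠀⠀⠒⣿⠴⠂⣿⠀
⠀⠀⠀⠀⠒⠂⠒⠿⠂⠒⣿⠂⠂⠒⠀⠀⠀⠀⠀⠀⠀⠀⠀⠀⠀
⠀⠀⠀⠀⠿⠒⠒⠒⠴⠒⣿⣿⠀⠀⠀⠀⠀⠀⠀⠀⠀⠀⠀⠀⠀
⠀⠀⠀⠀⠒⠒⣿⠒⠒⠒⣿⠂⠀⠀⠀⠀⠀⠀⠀⠀⠀⠀⠀⠀⠀
⠂⠴⠒⠴⣿⣿⣿⠒⠒⠒⠒⠂⠀⠀⠀⠀⠀⠀⠀⠀⠀⠀⠀⠀⠀
⠒⠂⠒⠴⠴⠿⠒⠂⠂⠴⣿⠒⠀⠀⠀⠀⠀⠀⠀⠀⠀⠀⠀⠀⠀
⣿⠒⠒⠒⠂⣿⠂⣿⠒⠀⠀⠀⠀⠀⠀⠀⠀⠀⠀⠀⠀⠀⠀⠀⠀
⠿⠒⠂⠒⠿⣿⠒⣿⠒⠀⠀⠀⠀⠀⠀⠀⠀⠀⠀⠀⠀⠀⠀⠀⠀
⠒⠒⠒⠒⠒⠴⣿⠂⣿⠀⠀⠀⠀⠀⠀⠀⠀⠀⠀⠀⠀⠀⠀⠀⠀


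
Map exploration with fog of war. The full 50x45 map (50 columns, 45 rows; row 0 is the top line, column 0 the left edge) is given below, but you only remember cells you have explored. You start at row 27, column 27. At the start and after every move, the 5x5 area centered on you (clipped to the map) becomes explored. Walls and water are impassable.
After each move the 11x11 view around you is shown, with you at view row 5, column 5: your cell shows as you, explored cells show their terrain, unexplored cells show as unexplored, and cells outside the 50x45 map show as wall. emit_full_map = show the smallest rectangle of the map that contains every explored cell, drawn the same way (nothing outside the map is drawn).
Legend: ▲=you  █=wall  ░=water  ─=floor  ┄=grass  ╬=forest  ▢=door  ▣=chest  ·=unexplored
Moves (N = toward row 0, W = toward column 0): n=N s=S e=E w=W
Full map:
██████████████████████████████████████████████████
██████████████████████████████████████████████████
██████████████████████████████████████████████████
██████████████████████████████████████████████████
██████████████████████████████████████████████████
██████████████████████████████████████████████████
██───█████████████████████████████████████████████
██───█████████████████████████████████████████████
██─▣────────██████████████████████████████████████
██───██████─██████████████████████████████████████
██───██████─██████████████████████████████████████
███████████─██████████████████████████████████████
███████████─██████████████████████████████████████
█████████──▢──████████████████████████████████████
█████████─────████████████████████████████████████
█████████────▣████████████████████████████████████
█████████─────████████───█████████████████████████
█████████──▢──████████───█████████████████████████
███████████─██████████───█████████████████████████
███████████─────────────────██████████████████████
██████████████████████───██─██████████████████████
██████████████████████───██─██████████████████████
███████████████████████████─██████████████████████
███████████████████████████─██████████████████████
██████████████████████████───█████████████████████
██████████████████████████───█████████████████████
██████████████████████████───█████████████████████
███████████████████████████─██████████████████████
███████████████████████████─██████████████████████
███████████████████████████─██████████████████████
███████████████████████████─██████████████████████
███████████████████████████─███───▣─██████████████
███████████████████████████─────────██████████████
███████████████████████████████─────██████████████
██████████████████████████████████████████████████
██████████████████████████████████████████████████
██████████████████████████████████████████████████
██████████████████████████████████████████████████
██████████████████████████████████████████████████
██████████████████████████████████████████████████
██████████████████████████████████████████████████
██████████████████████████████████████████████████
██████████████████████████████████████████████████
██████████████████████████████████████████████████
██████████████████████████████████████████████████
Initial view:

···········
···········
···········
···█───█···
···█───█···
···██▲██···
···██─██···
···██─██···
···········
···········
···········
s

···········
···········
···█───█···
···█───█···
···██─██···
···██▲██···
···██─██···
···██─██···
···········
···········
···········

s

···········
···█───█···
···█───█···
···██─██···
···██─██···
···██▲██···
···██─██···
···██─██···
···········
···········
···········

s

···█───█···
···█───█···
···██─██···
···██─██···
···██─██···
···██▲██···
···██─██···
···██───···
···········
···········
···········

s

···█───█···
···██─██···
···██─██···
···██─██···
···██─██···
···██▲██···
···██───···
···█████···
···········
···········
···········

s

···██─██···
···██─██···
···██─██···
···██─██···
···██─██···
···██▲──···
···█████···
···█████···
···········
···········
···········

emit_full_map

█───█
█───█
██─██
██─██
██─██
██─██
██─██
██▲──
█████
█████

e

··██─██····
··██─██····
··██─██····
··██─███···
··██─███···
··██─▲──···
··██████···
··██████···
···········
···········
···········

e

·██─██·····
·██─██·····
·██─██·····
·██─████···
·██─███─···
·██──▲──···
·██████─···
·███████···
···········
···········
···········

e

██─██······
██─██······
██─██······
██─█████···
██─███──···
██───▲──···
██████──···
████████···
···········
···········
···········

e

█─██·······
█─██·······
█─██·······
█─██████···
█─███───···
█────▲──···
█████───···
████████···
···········
···········
···········

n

───█·······
█─██·······
█─██·······
█─██████···
█─██████···
█─███▲──···
█───────···
█████───···
████████···
···········
···········

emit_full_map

█───█····
█───█····
██─██····
██─██····
██─██████
██─██████
██─███▲──
██───────
██████───
█████████

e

──█········
─██········
─██········
─███████···
─███████···
─███─▲─▣···
────────···
████────···
███████····
···········
···········

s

─██········
─██········
─███████···
─███████···
─███───▣···
─────▲──···
████────···
████████···
···········
···········
···········

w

█─██·······
█─██·······
█─███████··
█─███████··
█─███───▣··
█────▲───··
█████────··
█████████··
···········
···········
···········

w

██─██······
██─██······
██─███████·
██─███████·
██─███───▣·
██───▲────·
██████────·
██████████·
···········
···········
···········

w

·██─██·····
·██─██·····
·██─███████
·██─███████
·██─███───▣
·██──▲─────
·██████────
·██████████
···········
···········
···········

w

··██─██····
··██─██····
··██─██████
··██─██████
··██─███───
··██─▲─────
··██████───
··█████████
···········
···········
···········

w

···██─██···
···██─██···
···██─█████
···██─█████
···██─███──
···██▲─────
···██████──
···████████
···········
···········
···········

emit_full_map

█───█·····
█───█·····
██─██·····
██─██·····
██─███████
██─███████
██─███───▣
██▲───────
██████────
██████████

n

···█───█···
···██─██···
···██─██···
···██─█████
···██─█████
···██▲███──
···██──────
···██████──
···████████
···········
···········

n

···█───█···
···█───█···
···██─██···
···██─██···
···██─█████
···██▲█████
···██─███──
···██──────
···██████──
···████████
···········

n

···········
···█───█···
···█───█···
···██─██···
···██─██···
···██▲█████
···██─█████
···██─███──
···██──────
···██████──
···████████

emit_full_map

█───█·····
█───█·····
██─██·····
██─██·····
██▲███████
██─███████
██─███───▣
██────────
██████────
██████████


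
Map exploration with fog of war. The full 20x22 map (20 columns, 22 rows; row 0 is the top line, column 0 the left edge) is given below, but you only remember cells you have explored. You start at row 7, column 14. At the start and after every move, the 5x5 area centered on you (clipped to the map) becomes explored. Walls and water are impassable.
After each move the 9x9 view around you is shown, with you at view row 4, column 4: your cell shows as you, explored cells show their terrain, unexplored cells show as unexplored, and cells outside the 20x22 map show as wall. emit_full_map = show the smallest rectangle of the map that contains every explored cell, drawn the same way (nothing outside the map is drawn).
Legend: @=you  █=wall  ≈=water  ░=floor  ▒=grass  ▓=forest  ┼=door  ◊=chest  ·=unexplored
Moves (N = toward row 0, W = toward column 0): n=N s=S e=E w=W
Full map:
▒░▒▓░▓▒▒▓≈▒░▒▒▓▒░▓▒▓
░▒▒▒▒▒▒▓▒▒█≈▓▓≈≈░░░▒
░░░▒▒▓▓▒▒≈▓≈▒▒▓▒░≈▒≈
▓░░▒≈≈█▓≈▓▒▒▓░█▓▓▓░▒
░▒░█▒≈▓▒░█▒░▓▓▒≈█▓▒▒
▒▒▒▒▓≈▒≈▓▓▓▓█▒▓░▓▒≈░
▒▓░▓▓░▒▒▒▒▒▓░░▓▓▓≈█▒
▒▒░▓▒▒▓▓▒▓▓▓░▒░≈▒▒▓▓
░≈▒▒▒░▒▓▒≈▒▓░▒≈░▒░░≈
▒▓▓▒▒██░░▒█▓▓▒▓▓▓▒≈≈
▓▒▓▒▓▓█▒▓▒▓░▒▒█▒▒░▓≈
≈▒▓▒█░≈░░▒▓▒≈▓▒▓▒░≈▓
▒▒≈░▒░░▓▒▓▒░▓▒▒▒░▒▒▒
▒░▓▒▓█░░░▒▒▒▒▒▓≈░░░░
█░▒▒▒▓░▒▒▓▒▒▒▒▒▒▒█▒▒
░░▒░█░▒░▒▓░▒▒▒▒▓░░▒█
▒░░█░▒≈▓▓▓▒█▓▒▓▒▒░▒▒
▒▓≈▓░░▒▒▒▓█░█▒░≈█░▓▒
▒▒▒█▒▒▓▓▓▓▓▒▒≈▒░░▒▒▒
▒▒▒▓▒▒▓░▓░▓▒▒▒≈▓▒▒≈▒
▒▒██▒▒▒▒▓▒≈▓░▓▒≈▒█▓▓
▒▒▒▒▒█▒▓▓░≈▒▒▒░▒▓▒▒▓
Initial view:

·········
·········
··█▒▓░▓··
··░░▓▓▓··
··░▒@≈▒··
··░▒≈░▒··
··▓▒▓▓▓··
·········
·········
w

·········
·········
··▓█▒▓░▓·
··▓░░▓▓▓·
··▓░@░≈▒·
··▓░▒≈░▒·
··▓▓▒▓▓▓·
·········
·········

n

·········
·········
··░▓▓▒≈··
··▓█▒▓░▓·
··▓░@▓▓▓·
··▓░▒░≈▒·
··▓░▒≈░▒·
··▓▓▒▓▓▓·
·········

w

·········
·········
··▒░▓▓▒≈·
··▓▓█▒▓░▓
··▒▓@░▓▓▓
··▓▓░▒░≈▒
··▒▓░▒≈░▒
···▓▓▒▓▓▓
·········

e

·········
·········
·▒░▓▓▒≈··
·▓▓█▒▓░▓·
·▒▓░@▓▓▓·
·▓▓░▒░≈▒·
·▒▓░▒≈░▒·
··▓▓▒▓▓▓·
·········

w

·········
·········
··▒░▓▓▒≈·
··▓▓█▒▓░▓
··▒▓@░▓▓▓
··▓▓░▒░≈▒
··▒▓░▒≈░▒
···▓▓▒▓▓▓
·········

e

·········
·········
·▒░▓▓▒≈··
·▓▓█▒▓░▓·
·▒▓░@▓▓▓·
·▓▓░▒░≈▒·
·▒▓░▒≈░▒·
··▓▓▒▓▓▓·
·········

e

·········
·········
▒░▓▓▒≈█··
▓▓█▒▓░▓··
▒▓░░@▓▓··
▓▓░▒░≈▒··
▒▓░▒≈░▒··
·▓▓▒▓▓▓··
·········

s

·········
▒░▓▓▒≈█··
▓▓█▒▓░▓··
▒▓░░▓▓▓··
▓▓░▒@≈▒··
▒▓░▒≈░▒··
·▓▓▒▓▓▓··
·········
·········

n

·········
·········
▒░▓▓▒≈█··
▓▓█▒▓░▓··
▒▓░░@▓▓··
▓▓░▒░≈▒··
▒▓░▒≈░▒··
·▓▓▒▓▓▓··
·········

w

·········
·········
·▒░▓▓▒≈█·
·▓▓█▒▓░▓·
·▒▓░@▓▓▓·
·▓▓░▒░≈▒·
·▒▓░▒≈░▒·
··▓▓▒▓▓▓·
·········

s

·········
·▒░▓▓▒≈█·
·▓▓█▒▓░▓·
·▒▓░░▓▓▓·
·▓▓░@░≈▒·
·▒▓░▒≈░▒·
··▓▓▒▓▓▓·
·········
·········

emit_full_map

▒░▓▓▒≈█
▓▓█▒▓░▓
▒▓░░▓▓▓
▓▓░@░≈▒
▒▓░▒≈░▒
·▓▓▒▓▓▓

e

·········
▒░▓▓▒≈█··
▓▓█▒▓░▓··
▒▓░░▓▓▓··
▓▓░▒@≈▒··
▒▓░▒≈░▒··
·▓▓▒▓▓▓··
·········
·········
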